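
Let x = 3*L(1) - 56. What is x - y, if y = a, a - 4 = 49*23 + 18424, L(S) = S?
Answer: -19608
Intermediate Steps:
a = 19555 (a = 4 + (49*23 + 18424) = 4 + (1127 + 18424) = 4 + 19551 = 19555)
y = 19555
x = -53 (x = 3*1 - 56 = 3 - 56 = -53)
x - y = -53 - 1*19555 = -53 - 19555 = -19608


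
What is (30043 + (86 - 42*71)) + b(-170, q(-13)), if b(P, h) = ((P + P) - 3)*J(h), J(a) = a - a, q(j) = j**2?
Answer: 27147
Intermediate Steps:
J(a) = 0
b(P, h) = 0 (b(P, h) = ((P + P) - 3)*0 = (2*P - 3)*0 = (-3 + 2*P)*0 = 0)
(30043 + (86 - 42*71)) + b(-170, q(-13)) = (30043 + (86 - 42*71)) + 0 = (30043 + (86 - 2982)) + 0 = (30043 - 2896) + 0 = 27147 + 0 = 27147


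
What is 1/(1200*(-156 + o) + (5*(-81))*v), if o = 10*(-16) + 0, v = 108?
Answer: -1/422940 ≈ -2.3644e-6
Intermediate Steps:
o = -160 (o = -160 + 0 = -160)
1/(1200*(-156 + o) + (5*(-81))*v) = 1/(1200*(-156 - 160) + (5*(-81))*108) = 1/(1200*(-316) - 405*108) = 1/(-379200 - 43740) = 1/(-422940) = -1/422940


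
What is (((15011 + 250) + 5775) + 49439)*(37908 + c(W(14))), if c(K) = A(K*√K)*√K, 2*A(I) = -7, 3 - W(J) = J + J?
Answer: 2671566300 - 2466625*I/2 ≈ 2.6716e+9 - 1.2333e+6*I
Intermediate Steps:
W(J) = 3 - 2*J (W(J) = 3 - (J + J) = 3 - 2*J)
A(I) = -7/2 (A(I) = (½)*(-7) = -7/2)
c(K) = -7*√K/2
(((15011 + 250) + 5775) + 49439)*(37908 + c(W(14))) = (((15011 + 250) + 5775) + 49439)*(37908 - 7*√(3 - 2*14)/2) = ((15261 + 5775) + 49439)*(37908 - 7*√(3 - 28)/2) = (21036 + 49439)*(37908 - 35*I/2) = 70475*(37908 - 35*I/2) = 2671566300 - 2466625*I/2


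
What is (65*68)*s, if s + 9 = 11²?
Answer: 495040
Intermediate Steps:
s = 112 (s = -9 + 11² = -9 + 121 = 112)
(65*68)*s = (65*68)*112 = 4420*112 = 495040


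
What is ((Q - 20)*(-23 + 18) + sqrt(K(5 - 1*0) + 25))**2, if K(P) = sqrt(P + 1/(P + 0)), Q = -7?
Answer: (675 + sqrt(5)*sqrt(125 + sqrt(130)))**2/25 ≈ 19663.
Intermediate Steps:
K(P) = sqrt(P + 1/P)
((Q - 20)*(-23 + 18) + sqrt(K(5 - 1*0) + 25))**2 = ((-7 - 20)*(-23 + 18) + sqrt(sqrt((5 - 1*0) + 1/(5 - 1*0)) + 25))**2 = (-27*(-5) + sqrt(sqrt((5 + 0) + 1/(5 + 0)) + 25))**2 = (135 + sqrt(sqrt(5 + 1/5) + 25))**2 = (135 + sqrt(sqrt(26/5) + 25))**2 = (135 + sqrt(sqrt(130)/5 + 25))**2 = (135 + sqrt(25 + sqrt(130)/5))**2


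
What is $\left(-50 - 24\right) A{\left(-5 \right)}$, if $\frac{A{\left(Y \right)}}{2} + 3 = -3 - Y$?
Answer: $148$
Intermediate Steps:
$A{\left(Y \right)} = -12 - 2 Y$ ($A{\left(Y \right)} = -6 + 2 \left(-3 - Y\right) = -6 - \left(6 + 2 Y\right) = -12 - 2 Y$)
$\left(-50 - 24\right) A{\left(-5 \right)} = \left(-50 - 24\right) \left(-12 - -10\right) = - 74 \left(-12 + 10\right) = \left(-74\right) \left(-2\right) = 148$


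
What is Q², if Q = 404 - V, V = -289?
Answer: 480249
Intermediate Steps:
Q = 693 (Q = 404 - 1*(-289) = 404 + 289 = 693)
Q² = 693² = 480249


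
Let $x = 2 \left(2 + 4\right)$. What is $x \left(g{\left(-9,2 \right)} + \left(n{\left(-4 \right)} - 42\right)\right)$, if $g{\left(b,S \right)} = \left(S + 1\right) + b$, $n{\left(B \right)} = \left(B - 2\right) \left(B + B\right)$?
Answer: $0$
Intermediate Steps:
$n{\left(B \right)} = 2 B \left(-2 + B\right)$ ($n{\left(B \right)} = \left(-2 + B\right) 2 B = 2 B \left(-2 + B\right)$)
$x = 12$ ($x = 2 \cdot 6 = 12$)
$g{\left(b,S \right)} = 1 + S + b$ ($g{\left(b,S \right)} = \left(1 + S\right) + b = 1 + S + b$)
$x \left(g{\left(-9,2 \right)} + \left(n{\left(-4 \right)} - 42\right)\right) = 12 \left(\left(1 + 2 - 9\right) - \left(42 + 8 \left(-2 - 4\right)\right)\right) = 12 \left(-6 - \left(42 + 8 \left(-6\right)\right)\right) = 12 \left(-6 + \left(48 - 42\right)\right) = 12 \left(-6 + 6\right) = 12 \cdot 0 = 0$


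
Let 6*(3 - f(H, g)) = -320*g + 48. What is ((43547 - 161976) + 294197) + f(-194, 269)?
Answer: 570329/3 ≈ 1.9011e+5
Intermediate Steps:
f(H, g) = -5 + 160*g/3 (f(H, g) = 3 - (-320*g + 48)/6 = 3 - (48 - 320*g)/6 = 3 + (-8 + 160*g/3) = -5 + 160*g/3)
((43547 - 161976) + 294197) + f(-194, 269) = ((43547 - 161976) + 294197) + (-5 + (160/3)*269) = (-118429 + 294197) + (-5 + 43040/3) = 175768 + 43025/3 = 570329/3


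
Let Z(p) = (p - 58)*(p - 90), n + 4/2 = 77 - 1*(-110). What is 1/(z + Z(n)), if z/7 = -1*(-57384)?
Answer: 1/413753 ≈ 2.4169e-6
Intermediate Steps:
z = 401688 (z = 7*(-1*(-57384)) = 7*57384 = 401688)
n = 185 (n = -2 + (77 - 1*(-110)) = -2 + (77 + 110) = -2 + 187 = 185)
Z(p) = (-90 + p)*(-58 + p) (Z(p) = (-58 + p)*(-90 + p) = (-90 + p)*(-58 + p))
1/(z + Z(n)) = 1/(401688 + (5220 + 185² - 148*185)) = 1/(401688 + (5220 + 34225 - 27380)) = 1/(401688 + 12065) = 1/413753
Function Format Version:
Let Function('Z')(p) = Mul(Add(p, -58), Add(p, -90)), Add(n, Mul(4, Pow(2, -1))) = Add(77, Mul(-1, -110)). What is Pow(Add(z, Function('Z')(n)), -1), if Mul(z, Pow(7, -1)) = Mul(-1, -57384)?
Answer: Rational(1, 413753) ≈ 2.4169e-6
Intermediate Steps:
z = 401688 (z = Mul(7, Mul(-1, -57384)) = Mul(7, 57384) = 401688)
n = 185 (n = Add(-2, Add(77, Mul(-1, -110))) = Add(-2, Add(77, 110)) = Add(-2, 187) = 185)
Function('Z')(p) = Mul(Add(-90, p), Add(-58, p)) (Function('Z')(p) = Mul(Add(-58, p), Add(-90, p)) = Mul(Add(-90, p), Add(-58, p)))
Pow(Add(z, Function('Z')(n)), -1) = Pow(Add(401688, Add(5220, Pow(185, 2), Mul(-148, 185))), -1) = Pow(Add(401688, Add(5220, 34225, -27380)), -1) = Pow(Add(401688, 12065), -1) = Pow(413753, -1) = Rational(1, 413753)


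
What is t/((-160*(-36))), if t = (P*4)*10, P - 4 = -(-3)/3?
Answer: 5/144 ≈ 0.034722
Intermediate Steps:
P = 5 (P = 4 - (-3)/3 = 4 - 1*(-1) = 4 + 1 = 5)
t = 200 (t = (5*4)*10 = 20*10 = 200)
t/((-160*(-36))) = 200/((-160*(-36))) = 200/5760 = 200*(1/5760) = 5/144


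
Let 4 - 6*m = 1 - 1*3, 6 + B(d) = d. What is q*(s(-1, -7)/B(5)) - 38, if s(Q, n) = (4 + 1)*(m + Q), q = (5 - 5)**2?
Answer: -38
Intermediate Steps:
B(d) = -6 + d
q = 0 (q = 0**2 = 0)
m = 1 (m = 2/3 - (1 - 1*3)/6 = 2/3 - (1 - 3)/6 = 2/3 - 1/6*(-2) = 2/3 + 1/3 = 1)
s(Q, n) = 5 + 5*Q (s(Q, n) = (4 + 1)*(1 + Q) = 5*(1 + Q) = 5 + 5*Q)
q*(s(-1, -7)/B(5)) - 38 = 0*((5 + 5*(-1))/(-6 + 5)) - 38 = 0*((5 - 5)/(-1)) - 38 = 0*(0*(-1)) - 38 = 0*0 - 38 = 0 - 38 = -38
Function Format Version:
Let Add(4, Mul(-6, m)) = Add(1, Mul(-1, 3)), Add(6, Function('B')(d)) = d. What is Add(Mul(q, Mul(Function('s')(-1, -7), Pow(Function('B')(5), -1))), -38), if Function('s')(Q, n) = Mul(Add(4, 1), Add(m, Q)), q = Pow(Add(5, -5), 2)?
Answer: -38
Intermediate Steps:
Function('B')(d) = Add(-6, d)
q = 0 (q = Pow(0, 2) = 0)
m = 1 (m = Add(Rational(2, 3), Mul(Rational(-1, 6), Add(1, Mul(-1, 3)))) = Add(Rational(2, 3), Mul(Rational(-1, 6), Add(1, -3))) = Add(Rational(2, 3), Mul(Rational(-1, 6), -2)) = Add(Rational(2, 3), Rational(1, 3)) = 1)
Function('s')(Q, n) = Add(5, Mul(5, Q)) (Function('s')(Q, n) = Mul(Add(4, 1), Add(1, Q)) = Mul(5, Add(1, Q)) = Add(5, Mul(5, Q)))
Add(Mul(q, Mul(Function('s')(-1, -7), Pow(Function('B')(5), -1))), -38) = Add(Mul(0, Mul(Add(5, Mul(5, -1)), Pow(Add(-6, 5), -1))), -38) = Add(Mul(0, Mul(Add(5, -5), Pow(-1, -1))), -38) = Add(Mul(0, Mul(0, -1)), -38) = Add(Mul(0, 0), -38) = Add(0, -38) = -38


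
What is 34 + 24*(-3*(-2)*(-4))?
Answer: -542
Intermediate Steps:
34 + 24*(-3*(-2)*(-4)) = 34 + 24*(6*(-4)) = 34 + 24*(-24) = 34 - 576 = -542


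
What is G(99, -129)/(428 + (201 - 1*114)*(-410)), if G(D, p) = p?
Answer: 129/35242 ≈ 0.0036604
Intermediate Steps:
G(99, -129)/(428 + (201 - 1*114)*(-410)) = -129/(428 + (201 - 1*114)*(-410)) = -129/(428 + (201 - 114)*(-410)) = -129/(428 + 87*(-410)) = -129/(428 - 35670) = -129/(-35242) = -129*(-1/35242) = 129/35242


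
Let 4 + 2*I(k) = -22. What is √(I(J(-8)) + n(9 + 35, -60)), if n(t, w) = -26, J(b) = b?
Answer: I*√39 ≈ 6.245*I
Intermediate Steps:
I(k) = -13 (I(k) = -2 + (½)*(-22) = -2 - 11 = -13)
√(I(J(-8)) + n(9 + 35, -60)) = √(-13 - 26) = √(-39) = I*√39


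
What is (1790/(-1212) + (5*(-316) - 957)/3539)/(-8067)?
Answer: 4704827/17300762478 ≈ 0.00027194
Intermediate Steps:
(1790/(-1212) + (5*(-316) - 957)/3539)/(-8067) = (1790*(-1/1212) + (-1580 - 957)*(1/3539))*(-1/8067) = (-895/606 - 2537*1/3539)*(-1/8067) = (-895/606 - 2537/3539)*(-1/8067) = -4704827/2144634*(-1/8067) = 4704827/17300762478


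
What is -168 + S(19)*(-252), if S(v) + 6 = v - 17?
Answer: 840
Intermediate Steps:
S(v) = -23 + v (S(v) = -6 + (v - 17) = -6 + (-17 + v) = -23 + v)
-168 + S(19)*(-252) = -168 + (-23 + 19)*(-252) = -168 - 4*(-252) = -168 + 1008 = 840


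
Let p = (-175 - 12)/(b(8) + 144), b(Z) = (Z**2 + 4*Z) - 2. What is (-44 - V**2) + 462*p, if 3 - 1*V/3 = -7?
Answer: -1307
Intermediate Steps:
V = 30 (V = 9 - 3*(-7) = 9 + 21 = 30)
b(Z) = -2 + Z**2 + 4*Z
p = -11/14 (p = (-175 - 12)/((-2 + 8**2 + 4*8) + 144) = -187/((-2 + 64 + 32) + 144) = -187/(94 + 144) = -187/238 = -187*1/238 = -11/14 ≈ -0.78571)
(-44 - V**2) + 462*p = (-44 - 1*30**2) + 462*(-11/14) = (-44 - 1*900) - 363 = (-44 - 900) - 363 = -944 - 363 = -1307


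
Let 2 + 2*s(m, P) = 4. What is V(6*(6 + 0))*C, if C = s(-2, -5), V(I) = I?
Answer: 36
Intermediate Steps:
s(m, P) = 1 (s(m, P) = -1 + (½)*4 = -1 + 2 = 1)
C = 1
V(6*(6 + 0))*C = (6*(6 + 0))*1 = (6*6)*1 = 36*1 = 36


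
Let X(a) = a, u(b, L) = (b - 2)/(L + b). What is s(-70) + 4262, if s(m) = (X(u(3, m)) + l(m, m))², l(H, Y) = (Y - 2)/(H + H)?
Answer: 23438215791/5499025 ≈ 4262.3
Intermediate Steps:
u(b, L) = (-2 + b)/(L + b)
l(H, Y) = (-2 + Y)/(2*H) (l(H, Y) = (-2 + Y)/((2*H)) = (-2 + Y)*(1/(2*H)) = (-2 + Y)/(2*H))
s(m) = (1/(3 + m) + (-2 + m)/(2*m))² (s(m) = ((-2 + 3)/(m + 3) + (-2 + m)/(2*m))² = (1/(3 + m) + (-2 + m)/(2*m))²)
s(-70) + 4262 = (¼)*(-6 + (-70)² + 3*(-70))²/((-70)²*(3 - 70)²) + 4262 = (¼)*(1/4900)*(-6 + 4900 - 210)²/(-67)² + 4262 = (¼)*(1/4900)*(1/4489)*4684² + 4262 = (¼)*(1/4900)*(1/4489)*21939856 + 4262 = 1371241/5499025 + 4262 = 23438215791/5499025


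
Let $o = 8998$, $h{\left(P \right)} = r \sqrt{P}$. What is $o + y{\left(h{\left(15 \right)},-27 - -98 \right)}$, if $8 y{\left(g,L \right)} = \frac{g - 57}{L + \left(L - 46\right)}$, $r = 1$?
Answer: $\frac{2303469}{256} + \frac{\sqrt{15}}{768} \approx 8997.9$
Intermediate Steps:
$h{\left(P \right)} = \sqrt{P}$ ($h{\left(P \right)} = 1 \sqrt{P} = \sqrt{P}$)
$y{\left(g,L \right)} = \frac{-57 + g}{8 \left(-46 + 2 L\right)}$ ($y{\left(g,L \right)} = \frac{\left(g - 57\right) \frac{1}{L + \left(L - 46\right)}}{8} = \frac{\left(-57 + g\right) \frac{1}{L + \left(-46 + L\right)}}{8} = \frac{\left(-57 + g\right) \frac{1}{-46 + 2 L}}{8} = \frac{\frac{1}{-46 + 2 L} \left(-57 + g\right)}{8} = \frac{-57 + g}{8 \left(-46 + 2 L\right)}$)
$o + y{\left(h{\left(15 \right)},-27 - -98 \right)} = 8998 + \frac{-57 + \sqrt{15}}{16 \left(-23 - -71\right)} = 8998 + \frac{-57 + \sqrt{15}}{16 \left(-23 + \left(-27 + 98\right)\right)} = 8998 + \frac{-57 + \sqrt{15}}{16 \left(-23 + 71\right)} = 8998 + \frac{-57 + \sqrt{15}}{16 \cdot 48} = 8998 + \frac{1}{16} \cdot \frac{1}{48} \left(-57 + \sqrt{15}\right) = 8998 - \left(\frac{19}{256} - \frac{\sqrt{15}}{768}\right) = \frac{2303469}{256} + \frac{\sqrt{15}}{768}$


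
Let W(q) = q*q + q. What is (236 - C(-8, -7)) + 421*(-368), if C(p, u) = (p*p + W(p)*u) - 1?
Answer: -154363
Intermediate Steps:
W(q) = q + q² (W(q) = q² + q = q + q²)
C(p, u) = -1 + p² + p*u*(1 + p) (C(p, u) = (p*p + (p*(1 + p))*u) - 1 = (p² + p*u*(1 + p)) - 1 = -1 + p² + p*u*(1 + p))
(236 - C(-8, -7)) + 421*(-368) = (236 - (-1 + (-8)² - 8*(-7)*(1 - 8))) + 421*(-368) = (236 - (-1 + 64 - 8*(-7)*(-7))) - 154928 = (236 - (-1 + 64 - 392)) - 154928 = (236 - 1*(-329)) - 154928 = (236 + 329) - 154928 = 565 - 154928 = -154363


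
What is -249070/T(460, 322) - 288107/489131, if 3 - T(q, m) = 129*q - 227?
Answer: 10479785340/2891253341 ≈ 3.6247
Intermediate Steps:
T(q, m) = 230 - 129*q (T(q, m) = 3 - (129*q - 227) = 3 - (-227 + 129*q) = 3 + (227 - 129*q) = 230 - 129*q)
-249070/T(460, 322) - 288107/489131 = -249070/(230 - 129*460) - 288107/489131 = -249070/(230 - 59340) - 288107*1/489131 = -249070/(-59110) - 288107/489131 = -249070*(-1/59110) - 288107/489131 = 24907/5911 - 288107/489131 = 10479785340/2891253341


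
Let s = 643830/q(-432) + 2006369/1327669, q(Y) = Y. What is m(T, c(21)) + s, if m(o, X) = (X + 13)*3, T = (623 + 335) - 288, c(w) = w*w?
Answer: -12124530661/95592168 ≈ -126.84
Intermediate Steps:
c(w) = w²
T = 670 (T = 958 - 288 = 670)
s = -142321063477/95592168 (s = 643830/(-432) + 2006369/1327669 = 643830*(-1/432) + 2006369*(1/1327669) = -107305/72 + 2006369/1327669 = -142321063477/95592168 ≈ -1488.8)
m(o, X) = 39 + 3*X (m(o, X) = (13 + X)*3 = 39 + 3*X)
m(T, c(21)) + s = (39 + 3*21²) - 142321063477/95592168 = (39 + 3*441) - 142321063477/95592168 = (39 + 1323) - 142321063477/95592168 = 1362 - 142321063477/95592168 = -12124530661/95592168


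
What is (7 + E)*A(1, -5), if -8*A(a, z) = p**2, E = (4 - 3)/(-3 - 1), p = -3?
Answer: -243/32 ≈ -7.5938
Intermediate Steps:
E = -1/4 (E = 1/(-4) = 1*(-1/4) = -1/4 ≈ -0.25000)
A(a, z) = -9/8 (A(a, z) = -1/8*(-3)**2 = -1/8*9 = -9/8)
(7 + E)*A(1, -5) = (7 - 1/4)*(-9/8) = (27/4)*(-9/8) = -243/32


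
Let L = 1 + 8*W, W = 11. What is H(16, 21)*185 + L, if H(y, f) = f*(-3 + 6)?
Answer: 11744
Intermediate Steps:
H(y, f) = 3*f (H(y, f) = f*3 = 3*f)
L = 89 (L = 1 + 8*11 = 1 + 88 = 89)
H(16, 21)*185 + L = (3*21)*185 + 89 = 63*185 + 89 = 11655 + 89 = 11744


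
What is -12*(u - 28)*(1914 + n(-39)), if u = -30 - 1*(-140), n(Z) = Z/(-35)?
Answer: -65956536/35 ≈ -1.8845e+6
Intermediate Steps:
n(Z) = -Z/35 (n(Z) = Z*(-1/35) = -Z/35)
u = 110 (u = -30 + 140 = 110)
-12*(u - 28)*(1914 + n(-39)) = -12*(110 - 28)*(1914 - 1/35*(-39)) = -984*(1914 + 39/35) = -984*67029/35 = -12*5496378/35 = -65956536/35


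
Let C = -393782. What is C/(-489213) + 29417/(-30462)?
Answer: -798597179/4967468802 ≈ -0.16077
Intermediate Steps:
C/(-489213) + 29417/(-30462) = -393782/(-489213) + 29417/(-30462) = -393782*(-1/489213) + 29417*(-1/30462) = 393782/489213 - 29417/30462 = -798597179/4967468802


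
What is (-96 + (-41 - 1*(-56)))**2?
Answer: 6561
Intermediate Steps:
(-96 + (-41 - 1*(-56)))**2 = (-96 + (-41 + 56))**2 = (-96 + 15)**2 = (-81)**2 = 6561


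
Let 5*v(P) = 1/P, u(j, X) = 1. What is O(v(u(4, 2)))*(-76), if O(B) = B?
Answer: -76/5 ≈ -15.200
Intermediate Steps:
v(P) = 1/(5*P)
O(v(u(4, 2)))*(-76) = ((1/5)/1)*(-76) = ((1/5)*1)*(-76) = (1/5)*(-76) = -76/5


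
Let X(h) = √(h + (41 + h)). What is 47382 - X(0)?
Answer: 47382 - √41 ≈ 47376.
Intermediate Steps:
X(h) = √(41 + 2*h)
47382 - X(0) = 47382 - √(41 + 2*0) = 47382 - √(41 + 0) = 47382 - √41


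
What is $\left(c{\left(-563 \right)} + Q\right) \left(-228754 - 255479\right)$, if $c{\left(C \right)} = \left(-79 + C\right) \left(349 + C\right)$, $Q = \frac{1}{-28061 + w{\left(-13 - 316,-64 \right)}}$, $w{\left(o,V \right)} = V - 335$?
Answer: $- \frac{1893381284393607}{28460} \approx -6.6528 \cdot 10^{10}$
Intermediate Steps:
$w{\left(o,V \right)} = -335 + V$
$Q = - \frac{1}{28460}$ ($Q = \frac{1}{-28061 - 399} = \frac{1}{-28460} = - \frac{1}{28460} \approx -3.5137 \cdot 10^{-5}$)
$\left(c{\left(-563 \right)} + Q\right) \left(-228754 - 255479\right) = \left(\left(-27571 + \left(-563\right)^{2} + 270 \left(-563\right)\right) - \frac{1}{28460}\right) \left(-228754 - 255479\right) = \left(\left(-27571 + 316969 - 152010\right) - \frac{1}{28460}\right) \left(-484233\right) = \left(137388 - \frac{1}{28460}\right) \left(-484233\right) = \frac{3910062479}{28460} \left(-484233\right) = - \frac{1893381284393607}{28460}$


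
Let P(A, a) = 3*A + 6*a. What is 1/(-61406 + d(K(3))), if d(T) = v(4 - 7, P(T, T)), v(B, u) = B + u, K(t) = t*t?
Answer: -1/61328 ≈ -1.6306e-5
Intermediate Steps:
K(t) = t²
d(T) = -3 + 9*T (d(T) = (4 - 7) + (3*T + 6*T) = -3 + 9*T)
1/(-61406 + d(K(3))) = 1/(-61406 + (-3 + 9*3²)) = 1/(-61406 + (-3 + 9*9)) = 1/(-61406 + (-3 + 81)) = 1/(-61406 + 78) = 1/(-61328) = -1/61328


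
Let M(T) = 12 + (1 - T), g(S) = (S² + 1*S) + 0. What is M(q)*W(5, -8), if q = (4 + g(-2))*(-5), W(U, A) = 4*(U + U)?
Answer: 1720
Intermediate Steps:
W(U, A) = 8*U (W(U, A) = 4*(2*U) = 8*U)
g(S) = S + S² (g(S) = (S² + S) + 0 = (S + S²) + 0 = S + S²)
q = -30 (q = (4 - 2*(1 - 2))*(-5) = (4 - 2*(-1))*(-5) = (4 + 2)*(-5) = 6*(-5) = -30)
M(T) = 13 - T
M(q)*W(5, -8) = (13 - 1*(-30))*(8*5) = (13 + 30)*40 = 43*40 = 1720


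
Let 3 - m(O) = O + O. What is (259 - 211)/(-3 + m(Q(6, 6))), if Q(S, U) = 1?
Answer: -24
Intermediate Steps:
m(O) = 3 - 2*O (m(O) = 3 - (O + O) = 3 - 2*O)
(259 - 211)/(-3 + m(Q(6, 6))) = (259 - 211)/(-3 + (3 - 2*1)) = 48/(-3 + (3 - 2)) = 48/(-3 + 1) = 48/(-2) = 48*(-½) = -24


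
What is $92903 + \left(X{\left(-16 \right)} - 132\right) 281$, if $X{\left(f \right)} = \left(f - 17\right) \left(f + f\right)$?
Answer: $352547$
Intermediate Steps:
$X{\left(f \right)} = 2 f \left(-17 + f\right)$ ($X{\left(f \right)} = \left(-17 + f\right) 2 f = 2 f \left(-17 + f\right)$)
$92903 + \left(X{\left(-16 \right)} - 132\right) 281 = 92903 + \left(2 \left(-16\right) \left(-17 - 16\right) - 132\right) 281 = 92903 + \left(2 \left(-16\right) \left(-33\right) - 132\right) 281 = 92903 + \left(1056 - 132\right) 281 = 92903 + 924 \cdot 281 = 92903 + 259644 = 352547$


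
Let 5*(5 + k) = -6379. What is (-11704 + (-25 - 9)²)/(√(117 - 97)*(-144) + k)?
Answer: 21109185/1915201 - 4746600*√5/1915201 ≈ 5.4801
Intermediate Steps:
k = -6404/5 (k = -5 + (⅕)*(-6379) = -5 - 6379/5 = -6404/5 ≈ -1280.8)
(-11704 + (-25 - 9)²)/(√(117 - 97)*(-144) + k) = (-11704 + (-25 - 9)²)/(√(117 - 97)*(-144) - 6404/5) = (-11704 + (-34)²)/(√20*(-144) - 6404/5) = (-11704 + 1156)/((2*√5)*(-144) - 6404/5) = -10548/(-288*√5 - 6404/5) = -10548/(-6404/5 - 288*√5)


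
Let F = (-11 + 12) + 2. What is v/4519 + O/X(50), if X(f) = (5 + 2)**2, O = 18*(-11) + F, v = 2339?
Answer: -766594/221431 ≈ -3.4620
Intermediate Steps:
F = 3 (F = 1 + 2 = 3)
O = -195 (O = 18*(-11) + 3 = -198 + 3 = -195)
X(f) = 49 (X(f) = 7**2 = 49)
v/4519 + O/X(50) = 2339/4519 - 195/49 = -766594/221431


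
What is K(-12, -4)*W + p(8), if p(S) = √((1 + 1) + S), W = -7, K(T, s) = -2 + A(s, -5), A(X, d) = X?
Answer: 42 + √10 ≈ 45.162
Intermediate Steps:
K(T, s) = -2 + s
p(S) = √(2 + S)
K(-12, -4)*W + p(8) = (-2 - 4)*(-7) + √(2 + 8) = -6*(-7) + √10 = 42 + √10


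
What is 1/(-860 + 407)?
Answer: -1/453 ≈ -0.0022075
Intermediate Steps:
1/(-860 + 407) = 1/(-453) = -1/453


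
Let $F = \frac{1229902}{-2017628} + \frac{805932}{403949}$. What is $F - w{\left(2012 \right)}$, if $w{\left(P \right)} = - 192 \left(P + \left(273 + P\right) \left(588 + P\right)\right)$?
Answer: $\frac{464991992793588402893}{407509406486} \approx 1.1411 \cdot 10^{9}$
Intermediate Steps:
$w{\left(P \right)} = - 192 P - 192 \left(273 + P\right) \left(588 + P\right)$
$F = \frac{564626643149}{407509406486}$ ($F = 1229902 \left(- \frac{1}{2017628}\right) + 805932 \cdot \frac{1}{403949} = - \frac{614951}{1008814} + \frac{805932}{403949} = \frac{564626643149}{407509406486} \approx 1.3856$)
$F - w{\left(2012 \right)} = \frac{564626643149}{407509406486} - \left(-30820608 - 332994048 - 192 \cdot 2012^{2}\right) = \frac{564626643149}{407509406486} - \left(-30820608 - 332994048 - 777243648\right) = \frac{564626643149}{407509406486} - -1141058304 = \frac{564626643149}{407509406486} + 1141058304 = \frac{464991992793588402893}{407509406486}$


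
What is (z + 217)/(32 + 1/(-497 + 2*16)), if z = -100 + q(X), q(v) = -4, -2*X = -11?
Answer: 52545/14879 ≈ 3.5315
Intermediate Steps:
X = 11/2 (X = -1/2*(-11) = 11/2 ≈ 5.5000)
z = -104 (z = -100 - 4 = -104)
(z + 217)/(32 + 1/(-497 + 2*16)) = (-104 + 217)/(32 + 1/(-497 + 2*16)) = 113/(32 + 1/(-497 + 32)) = 113/(32 + 1/(-465)) = 113/(32 - 1/465) = 113/(14879/465) = 113*(465/14879) = 52545/14879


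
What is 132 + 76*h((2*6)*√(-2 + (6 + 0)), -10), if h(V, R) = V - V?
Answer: 132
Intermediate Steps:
h(V, R) = 0
132 + 76*h((2*6)*√(-2 + (6 + 0)), -10) = 132 + 76*0 = 132 + 0 = 132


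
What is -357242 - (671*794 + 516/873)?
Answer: -258994828/291 ≈ -8.9002e+5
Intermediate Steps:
-357242 - (671*794 + 516/873) = -357242 - (532774 + 516*(1/873)) = -357242 - (532774 + 172/291) = -357242 - 1*155037406/291 = -357242 - 155037406/291 = -258994828/291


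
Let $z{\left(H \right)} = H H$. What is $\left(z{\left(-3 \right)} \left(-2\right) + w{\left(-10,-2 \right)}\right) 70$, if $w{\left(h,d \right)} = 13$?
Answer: $-350$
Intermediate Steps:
$z{\left(H \right)} = H^{2}$
$\left(z{\left(-3 \right)} \left(-2\right) + w{\left(-10,-2 \right)}\right) 70 = \left(\left(-3\right)^{2} \left(-2\right) + 13\right) 70 = \left(9 \left(-2\right) + 13\right) 70 = \left(-18 + 13\right) 70 = \left(-5\right) 70 = -350$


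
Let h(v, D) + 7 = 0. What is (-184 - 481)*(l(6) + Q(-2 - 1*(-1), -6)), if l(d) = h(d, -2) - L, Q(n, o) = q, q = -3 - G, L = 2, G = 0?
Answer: 7980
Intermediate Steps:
h(v, D) = -7 (h(v, D) = -7 + 0 = -7)
q = -3 (q = -3 - 1*0 = -3 + 0 = -3)
Q(n, o) = -3
l(d) = -9 (l(d) = -7 - 1*2 = -7 - 2 = -9)
(-184 - 481)*(l(6) + Q(-2 - 1*(-1), -6)) = (-184 - 481)*(-9 - 3) = -665*(-12) = 7980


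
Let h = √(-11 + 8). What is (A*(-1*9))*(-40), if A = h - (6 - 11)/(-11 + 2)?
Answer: -200 + 360*I*√3 ≈ -200.0 + 623.54*I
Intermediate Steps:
h = I*√3 (h = √(-3) = I*√3 ≈ 1.732*I)
A = -5/9 + I*√3 (A = I*√3 - (6 - 11)/(-11 + 2) = I*√3 - (-5)/(-9) = I*√3 - (-5)*(-1)/9 = I*√3 - 1*5/9 = I*√3 - 5/9 = -5/9 + I*√3 ≈ -0.55556 + 1.732*I)
(A*(-1*9))*(-40) = ((-5/9 + I*√3)*(-1*9))*(-40) = ((-5/9 + I*√3)*(-9))*(-40) = (5 - 9*I*√3)*(-40) = -200 + 360*I*√3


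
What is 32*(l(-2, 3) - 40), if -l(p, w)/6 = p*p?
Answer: -2048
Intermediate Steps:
l(p, w) = -6*p**2 (l(p, w) = -6*p*p = -6*p**2)
32*(l(-2, 3) - 40) = 32*(-6*(-2)**2 - 40) = 32*(-6*4 - 40) = 32*(-24 - 40) = 32*(-64) = -2048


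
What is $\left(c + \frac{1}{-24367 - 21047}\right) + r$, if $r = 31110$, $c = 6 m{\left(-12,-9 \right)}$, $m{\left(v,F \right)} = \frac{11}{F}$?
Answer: $\frac{1412496503}{45414} \approx 31103.0$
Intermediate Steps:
$c = - \frac{22}{3}$ ($c = 6 \frac{11}{-9} = 6 \cdot 11 \left(- \frac{1}{9}\right) = 6 \left(- \frac{11}{9}\right) = - \frac{22}{3} \approx -7.3333$)
$\left(c + \frac{1}{-24367 - 21047}\right) + r = \left(- \frac{22}{3} + \frac{1}{-24367 - 21047}\right) + 31110 = \left(- \frac{22}{3} + \frac{1}{-45414}\right) + 31110 = \left(- \frac{22}{3} - \frac{1}{45414}\right) + 31110 = - \frac{333037}{45414} + 31110 = \frac{1412496503}{45414}$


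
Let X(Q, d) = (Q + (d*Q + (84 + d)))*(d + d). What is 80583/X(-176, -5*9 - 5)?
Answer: -26861/288600 ≈ -0.093073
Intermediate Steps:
X(Q, d) = 2*d*(84 + Q + d + Q*d) (X(Q, d) = (Q + (Q*d + (84 + d)))*(2*d) = (Q + (84 + d + Q*d))*(2*d) = (84 + Q + d + Q*d)*(2*d) = 2*d*(84 + Q + d + Q*d))
80583/X(-176, -5*9 - 5) = 80583/((2*(-5*9 - 5)*(84 - 176 + (-5*9 - 5) - 176*(-5*9 - 5)))) = 80583/((2*(-45 - 5)*(84 - 176 + (-45 - 5) - 176*(-45 - 5)))) = 80583/((2*(-50)*(84 - 176 - 50 - 176*(-50)))) = 80583/((2*(-50)*(84 - 176 - 50 + 8800))) = 80583/((2*(-50)*8658)) = 80583/(-865800) = 80583*(-1/865800) = -26861/288600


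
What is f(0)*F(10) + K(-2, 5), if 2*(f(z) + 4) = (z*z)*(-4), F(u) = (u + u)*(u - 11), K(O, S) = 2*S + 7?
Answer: 97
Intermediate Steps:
K(O, S) = 7 + 2*S
F(u) = 2*u*(-11 + u) (F(u) = (2*u)*(-11 + u) = 2*u*(-11 + u))
f(z) = -4 - 2*z² (f(z) = -4 + ((z*z)*(-4))/2 = -4 + (z²*(-4))/2 = -4 + (-4*z²)/2 = -4 - 2*z²)
f(0)*F(10) + K(-2, 5) = (-4 - 2*0²)*(2*10*(-11 + 10)) + (7 + 2*5) = (-4 - 2*0)*(2*10*(-1)) + (7 + 10) = (-4 + 0)*(-20) + 17 = -4*(-20) + 17 = 80 + 17 = 97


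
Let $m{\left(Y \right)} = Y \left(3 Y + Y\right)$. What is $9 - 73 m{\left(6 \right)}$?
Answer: $-10503$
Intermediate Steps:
$m{\left(Y \right)} = 4 Y^{2}$ ($m{\left(Y \right)} = Y 4 Y = 4 Y^{2}$)
$9 - 73 m{\left(6 \right)} = 9 - 73 \cdot 4 \cdot 6^{2} = 9 - 73 \cdot 4 \cdot 36 = 9 - 10512 = -10503$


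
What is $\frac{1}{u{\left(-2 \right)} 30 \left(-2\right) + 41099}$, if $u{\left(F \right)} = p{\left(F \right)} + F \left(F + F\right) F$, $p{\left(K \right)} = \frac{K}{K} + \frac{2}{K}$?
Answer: $\frac{1}{42059} \approx 2.3776 \cdot 10^{-5}$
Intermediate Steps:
$p{\left(K \right)} = 1 + \frac{2}{K}$
$u{\left(F \right)} = 2 F^{3} + \frac{2 + F}{F}$ ($u{\left(F \right)} = \frac{2 + F}{F} + F \left(F + F\right) F = \frac{2 + F}{F} + F 2 F F = \frac{2 + F}{F} + 2 F^{2} F = \frac{2 + F}{F} + 2 F^{3} = 2 F^{3} + \frac{2 + F}{F}$)
$\frac{1}{u{\left(-2 \right)} 30 \left(-2\right) + 41099} = \frac{1}{\frac{2 - 2 + 2 \left(-2\right)^{4}}{-2} \cdot 30 \left(-2\right) + 41099} = \frac{1}{- \frac{2 - 2 + 2 \cdot 16}{2} \cdot 30 \left(-2\right) + 41099} = \frac{1}{- \frac{2 - 2 + 32}{2} \cdot 30 \left(-2\right) + 41099} = \frac{1}{\left(- \frac{1}{2}\right) 32 \cdot 30 \left(-2\right) + 41099} = \frac{1}{\left(-16\right) 30 \left(-2\right) + 41099} = \frac{1}{\left(-480\right) \left(-2\right) + 41099} = \frac{1}{960 + 41099} = \frac{1}{42059}$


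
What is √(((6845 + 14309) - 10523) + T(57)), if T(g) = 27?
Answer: 73*√2 ≈ 103.24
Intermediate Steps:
√(((6845 + 14309) - 10523) + T(57)) = √(((6845 + 14309) - 10523) + 27) = √((21154 - 10523) + 27) = √(10631 + 27) = √10658 = 73*√2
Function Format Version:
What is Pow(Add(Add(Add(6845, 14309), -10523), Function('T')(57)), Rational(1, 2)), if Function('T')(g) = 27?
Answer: Mul(73, Pow(2, Rational(1, 2))) ≈ 103.24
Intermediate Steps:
Pow(Add(Add(Add(6845, 14309), -10523), Function('T')(57)), Rational(1, 2)) = Pow(Add(Add(Add(6845, 14309), -10523), 27), Rational(1, 2)) = Pow(Add(Add(21154, -10523), 27), Rational(1, 2)) = Pow(Add(10631, 27), Rational(1, 2)) = Pow(10658, Rational(1, 2)) = Mul(73, Pow(2, Rational(1, 2)))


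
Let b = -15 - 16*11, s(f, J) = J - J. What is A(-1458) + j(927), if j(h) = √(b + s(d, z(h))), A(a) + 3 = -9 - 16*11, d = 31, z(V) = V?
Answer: -188 + I*√191 ≈ -188.0 + 13.82*I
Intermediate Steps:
A(a) = -188 (A(a) = -3 + (-9 - 16*11) = -3 + (-9 - 176) = -3 - 185 = -188)
s(f, J) = 0
b = -191 (b = -15 - 176 = -191)
j(h) = I*√191 (j(h) = √(-191 + 0) = √(-191) = I*√191)
A(-1458) + j(927) = -188 + I*√191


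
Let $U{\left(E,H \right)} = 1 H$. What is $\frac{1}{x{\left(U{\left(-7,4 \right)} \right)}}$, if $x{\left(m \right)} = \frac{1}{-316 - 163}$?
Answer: $-479$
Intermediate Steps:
$U{\left(E,H \right)} = H$
$x{\left(m \right)} = - \frac{1}{479}$ ($x{\left(m \right)} = \frac{1}{-479} = - \frac{1}{479}$)
$\frac{1}{x{\left(U{\left(-7,4 \right)} \right)}} = \frac{1}{- \frac{1}{479}} = -479$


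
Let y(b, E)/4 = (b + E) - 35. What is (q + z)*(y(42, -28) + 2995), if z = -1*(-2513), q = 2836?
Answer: 15570939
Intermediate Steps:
y(b, E) = -140 + 4*E + 4*b (y(b, E) = 4*((b + E) - 35) = 4*((E + b) - 35) = 4*(-35 + E + b) = -140 + 4*E + 4*b)
z = 2513
(q + z)*(y(42, -28) + 2995) = (2836 + 2513)*((-140 + 4*(-28) + 4*42) + 2995) = 5349*((-140 - 112 + 168) + 2995) = 5349*(-84 + 2995) = 5349*2911 = 15570939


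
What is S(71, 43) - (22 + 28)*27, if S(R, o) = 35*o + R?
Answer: 226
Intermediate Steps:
S(R, o) = R + 35*o
S(71, 43) - (22 + 28)*27 = (71 + 35*43) - (22 + 28)*27 = (71 + 1505) - 50*27 = 1576 - 1*1350 = 1576 - 1350 = 226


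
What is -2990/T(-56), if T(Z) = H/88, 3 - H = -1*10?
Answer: -20240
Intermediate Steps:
H = 13 (H = 3 - (-1)*10 = 3 - 1*(-10) = 3 + 10 = 13)
T(Z) = 13/88
-2990/T(-56) = -2990/13/88 = -2990*88/13 = -20240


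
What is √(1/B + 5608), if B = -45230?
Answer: √11472582217970/45230 ≈ 74.887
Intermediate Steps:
√(1/B + 5608) = √(1/(-45230) + 5608) = √(-1/45230 + 5608) = √(253649839/45230) = √11472582217970/45230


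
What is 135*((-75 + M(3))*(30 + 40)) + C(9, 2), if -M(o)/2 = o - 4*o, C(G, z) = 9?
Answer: -538641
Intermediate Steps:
M(o) = 6*o (M(o) = -2*(o - 4*o) = -(-6)*o = 6*o)
135*((-75 + M(3))*(30 + 40)) + C(9, 2) = 135*((-75 + 6*3)*(30 + 40)) + 9 = 135*((-75 + 18)*70) + 9 = 135*(-57*70) + 9 = 135*(-3990) + 9 = -538650 + 9 = -538641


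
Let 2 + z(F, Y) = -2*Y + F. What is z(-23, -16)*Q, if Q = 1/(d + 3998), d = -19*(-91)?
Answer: 7/5727 ≈ 0.0012223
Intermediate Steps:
z(F, Y) = -2 + F - 2*Y (z(F, Y) = -2 + (-2*Y + F) = -2 + (F - 2*Y) = -2 + F - 2*Y)
d = 1729
Q = 1/5727 (Q = 1/(1729 + 3998) = 1/5727 ≈ 0.00017461)
z(-23, -16)*Q = (-2 - 23 - 2*(-16))*(1/5727) = (-2 - 23 + 32)*(1/5727) = 7*(1/5727) = 7/5727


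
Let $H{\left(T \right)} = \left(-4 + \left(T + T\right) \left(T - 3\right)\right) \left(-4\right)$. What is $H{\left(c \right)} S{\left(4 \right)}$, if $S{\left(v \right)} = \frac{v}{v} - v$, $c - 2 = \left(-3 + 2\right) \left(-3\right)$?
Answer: $192$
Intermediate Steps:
$c = 5$ ($c = 2 + \left(-3 + 2\right) \left(-3\right) = 2 - -3 = 2 + 3 = 5$)
$H{\left(T \right)} = 16 - 8 T \left(-3 + T\right)$ ($H{\left(T \right)} = \left(-4 + 2 T \left(-3 + T\right)\right) \left(-4\right) = 16 - 8 T \left(-3 + T\right)$)
$S{\left(v \right)} = 1 - v$
$H{\left(c \right)} S{\left(4 \right)} = \left(16 - 8 \cdot 5^{2} + 24 \cdot 5\right) \left(1 - 4\right) = \left(16 - 200 + 120\right) \left(1 - 4\right) = \left(16 - 200 + 120\right) \left(-3\right) = \left(-64\right) \left(-3\right) = 192$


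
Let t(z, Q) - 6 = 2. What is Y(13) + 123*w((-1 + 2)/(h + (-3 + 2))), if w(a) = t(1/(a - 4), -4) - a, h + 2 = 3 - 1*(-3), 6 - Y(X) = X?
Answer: 936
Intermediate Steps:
Y(X) = 6 - X
h = 4 (h = -2 + (3 - 1*(-3)) = -2 + (3 + 3) = -2 + 6 = 4)
t(z, Q) = 8 (t(z, Q) = 6 + 2 = 8)
w(a) = 8 - a
Y(13) + 123*w((-1 + 2)/(h + (-3 + 2))) = (6 - 1*13) + 123*(8 - (-1 + 2)/(4 + (-3 + 2))) = (6 - 13) + 123*(8 - 1/(4 - 1)) = -7 + 123*(8 - 1/3) = -7 + 123*(8 - 1*⅓) = -7 + 123*(8 - ⅓) = -7 + 123*(23/3) = -7 + 943 = 936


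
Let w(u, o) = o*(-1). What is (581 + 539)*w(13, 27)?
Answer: -30240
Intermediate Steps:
w(u, o) = -o
(581 + 539)*w(13, 27) = (581 + 539)*(-1*27) = 1120*(-27) = -30240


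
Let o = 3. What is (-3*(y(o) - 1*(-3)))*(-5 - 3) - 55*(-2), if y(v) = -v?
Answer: 110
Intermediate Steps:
(-3*(y(o) - 1*(-3)))*(-5 - 3) - 55*(-2) = (-3*(-1*3 - 1*(-3)))*(-5 - 3) - 55*(-2) = -3*(-3 + 3)*(-8) + 110 = -3*0*(-8) + 110 = 0*(-8) + 110 = 0 + 110 = 110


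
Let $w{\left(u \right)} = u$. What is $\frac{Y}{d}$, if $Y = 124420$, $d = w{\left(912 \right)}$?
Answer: $\frac{31105}{228} \approx 136.43$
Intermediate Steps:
$d = 912$
$\frac{Y}{d} = \frac{124420}{912} = 124420 \cdot \frac{1}{912} = \frac{31105}{228}$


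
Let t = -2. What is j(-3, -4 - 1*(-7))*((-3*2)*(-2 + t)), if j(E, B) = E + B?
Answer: 0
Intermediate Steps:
j(E, B) = B + E
j(-3, -4 - 1*(-7))*((-3*2)*(-2 + t)) = ((-4 - 1*(-7)) - 3)*((-3*2)*(-2 - 2)) = ((-4 + 7) - 3)*(-6*(-4)) = (3 - 3)*24 = 0*24 = 0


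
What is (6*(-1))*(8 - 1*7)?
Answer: -6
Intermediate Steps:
(6*(-1))*(8 - 1*7) = -6*(8 - 7) = -6*1 = -6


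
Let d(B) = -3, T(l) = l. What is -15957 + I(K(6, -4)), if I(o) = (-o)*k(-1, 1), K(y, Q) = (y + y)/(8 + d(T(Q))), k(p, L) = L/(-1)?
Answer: -79773/5 ≈ -15955.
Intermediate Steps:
k(p, L) = -L (k(p, L) = L*(-1) = -L)
K(y, Q) = 2*y/5 (K(y, Q) = (y + y)/(8 - 3) = (2*y)/5 = (2*y)*(⅕) = 2*y/5)
I(o) = o (I(o) = (-o)*(-1*1) = -o*(-1) = o)
-15957 + I(K(6, -4)) = -15957 + (⅖)*6 = -15957 + 12/5 = -79773/5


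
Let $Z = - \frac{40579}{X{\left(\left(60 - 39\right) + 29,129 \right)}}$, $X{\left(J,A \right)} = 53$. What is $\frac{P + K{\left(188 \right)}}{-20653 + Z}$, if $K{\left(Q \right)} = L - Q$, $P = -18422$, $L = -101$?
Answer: $\frac{36729}{42044} \approx 0.87358$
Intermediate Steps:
$K{\left(Q \right)} = -101 - Q$
$Z = - \frac{40579}{53} \approx -765.64$
$\frac{P + K{\left(188 \right)}}{-20653 + Z} = \frac{-18422 - 289}{-20653 - \frac{40579}{53}} = \frac{-18422 - 289}{- \frac{1135188}{53}} = \left(-18422 - 289\right) \left(- \frac{53}{1135188}\right) = \left(-18711\right) \left(- \frac{53}{1135188}\right) = \frac{36729}{42044}$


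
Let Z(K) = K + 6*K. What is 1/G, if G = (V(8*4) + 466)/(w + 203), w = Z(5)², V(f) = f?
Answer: 238/83 ≈ 2.8675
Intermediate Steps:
Z(K) = 7*K
w = 1225 (w = (7*5)² = 35² = 1225)
G = 83/238 (G = (8*4 + 466)/(1225 + 203) = (32 + 466)/1428 = 498*(1/1428) = 83/238 ≈ 0.34874)
1/G = 1/(83/238) = 238/83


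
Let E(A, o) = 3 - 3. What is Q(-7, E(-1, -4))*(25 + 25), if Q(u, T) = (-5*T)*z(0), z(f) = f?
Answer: 0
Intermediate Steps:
E(A, o) = 0
Q(u, T) = 0 (Q(u, T) = -5*T*0 = 0)
Q(-7, E(-1, -4))*(25 + 25) = 0*(25 + 25) = 0*50 = 0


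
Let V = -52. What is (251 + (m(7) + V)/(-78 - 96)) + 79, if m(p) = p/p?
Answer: 19157/58 ≈ 330.29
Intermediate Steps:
m(p) = 1
(251 + (m(7) + V)/(-78 - 96)) + 79 = (251 + (1 - 52)/(-78 - 96)) + 79 = (251 - 51/(-174)) + 79 = (251 - 51*(-1/174)) + 79 = (251 + 17/58) + 79 = 14575/58 + 79 = 19157/58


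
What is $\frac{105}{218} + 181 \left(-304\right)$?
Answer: $- \frac{11995127}{218} \approx -55024.0$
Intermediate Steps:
$\frac{105}{218} + 181 \left(-304\right) = 105 \cdot \frac{1}{218} - 55024 = \frac{105}{218} - 55024 = - \frac{11995127}{218}$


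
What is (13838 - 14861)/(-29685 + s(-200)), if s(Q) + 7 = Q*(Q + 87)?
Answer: 341/2364 ≈ 0.14425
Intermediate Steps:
s(Q) = -7 + Q*(87 + Q) (s(Q) = -7 + Q*(Q + 87) = -7 + Q*(87 + Q))
(13838 - 14861)/(-29685 + s(-200)) = (13838 - 14861)/(-29685 + (-7 + (-200)² + 87*(-200))) = -1023/(-29685 + (-7 + 40000 - 17400)) = -1023/(-29685 + 22593) = -1023/(-7092) = -1023*(-1/7092) = 341/2364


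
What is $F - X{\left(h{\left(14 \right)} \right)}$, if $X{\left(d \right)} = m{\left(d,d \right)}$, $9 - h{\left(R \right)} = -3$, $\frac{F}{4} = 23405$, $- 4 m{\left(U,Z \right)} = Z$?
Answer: $93623$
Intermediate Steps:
$m{\left(U,Z \right)} = - \frac{Z}{4}$
$F = 93620$ ($F = 4 \cdot 23405 = 93620$)
$h{\left(R \right)} = 12$ ($h{\left(R \right)} = 9 - -3 = 9 + 3 = 12$)
$X{\left(d \right)} = - \frac{d}{4}$
$F - X{\left(h{\left(14 \right)} \right)} = 93620 - \left(- \frac{1}{4}\right) 12 = 93620 - -3 = 93620 + 3 = 93623$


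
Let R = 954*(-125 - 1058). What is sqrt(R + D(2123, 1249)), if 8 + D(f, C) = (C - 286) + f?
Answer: 24*I*sqrt(1954) ≈ 1060.9*I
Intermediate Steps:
D(f, C) = -294 + C + f (D(f, C) = -8 + ((C - 286) + f) = -8 + ((-286 + C) + f) = -8 + (-286 + C + f) = -294 + C + f)
R = -1128582 (R = 954*(-1183) = -1128582)
sqrt(R + D(2123, 1249)) = sqrt(-1128582 + (-294 + 1249 + 2123)) = sqrt(-1128582 + 3078) = sqrt(-1125504) = 24*I*sqrt(1954)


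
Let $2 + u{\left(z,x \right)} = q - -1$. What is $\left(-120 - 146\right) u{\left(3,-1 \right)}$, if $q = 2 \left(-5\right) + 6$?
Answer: $1330$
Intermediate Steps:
$q = -4$ ($q = -10 + 6 = -4$)
$u{\left(z,x \right)} = -5$ ($u{\left(z,x \right)} = -2 - 3 = -5$)
$\left(-120 - 146\right) u{\left(3,-1 \right)} = \left(-120 - 146\right) \left(-5\right) = \left(-266\right) \left(-5\right) = 1330$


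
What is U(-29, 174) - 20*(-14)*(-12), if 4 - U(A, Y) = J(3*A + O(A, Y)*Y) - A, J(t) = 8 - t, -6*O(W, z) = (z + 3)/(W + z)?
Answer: -17577/5 ≈ -3515.4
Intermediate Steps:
O(W, z) = -(3 + z)/(6*(W + z)) (O(W, z) = -(z + 3)/(6*(W + z)) = -(3 + z)/(6*(W + z)))
U(A, Y) = -4 + 4*A + Y*(-3 - Y)/(6*(A + Y)) (U(A, Y) = 4 - ((8 - (3*A + ((-3 - Y)/(6*(A + Y)))*Y)) - A) = 4 - ((8 - (3*A + Y*(-3 - Y)/(6*(A + Y)))) - A) = 4 - ((8 + (-3*A - Y*(-3 - Y)/(6*(A + Y)))) - A) = 4 - ((8 - 3*A - Y*(-3 - Y)/(6*(A + Y))) - A) = 4 - (8 - 4*A - Y*(-3 - Y)/(6*(A + Y))) = 4 + (-8 + 4*A + Y*(-3 - Y)/(6*(A + Y))) = -4 + 4*A + Y*(-3 - Y)/(6*(A + Y)))
U(-29, 174) - 20*(-14)*(-12) = (4*(-1 - 29)*(-29 + 174) - ⅙*174*(3 + 174))/(-29 + 174) - 20*(-14)*(-12) = (4*(-30)*145 - ⅙*174*177)/145 + 280*(-12) = (-17400 - 5133)/145 - 3360 = (1/145)*(-22533) - 3360 = -777/5 - 3360 = -17577/5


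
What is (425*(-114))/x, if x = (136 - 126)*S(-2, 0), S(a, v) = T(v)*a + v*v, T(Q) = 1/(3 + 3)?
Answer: 14535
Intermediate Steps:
T(Q) = ⅙ (T(Q) = 1/6 = ⅙)
S(a, v) = v² + a/6 (S(a, v) = a/6 + v*v = a/6 + v² = v² + a/6)
x = -10/3 (x = (136 - 126)*(0² + (⅙)*(-2)) = 10*(0 - ⅓) = 10*(-⅓) = -10/3 ≈ -3.3333)
(425*(-114))/x = (425*(-114))/(-10/3) = -48450*(-3/10) = 14535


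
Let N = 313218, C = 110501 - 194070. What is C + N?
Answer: 229649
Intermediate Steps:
C = -83569
C + N = -83569 + 313218 = 229649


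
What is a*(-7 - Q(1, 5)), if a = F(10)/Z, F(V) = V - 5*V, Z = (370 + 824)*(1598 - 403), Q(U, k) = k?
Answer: 16/47561 ≈ 0.00033641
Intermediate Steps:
Z = 1426830 (Z = 1194*1195 = 1426830)
F(V) = -4*V
a = -4/142683 (a = -4*10/1426830 = -40*1/1426830 = -4/142683 ≈ -2.8034e-5)
a*(-7 - Q(1, 5)) = -4*(-7 - 1*5)/142683 = -4*(-7 - 5)/142683 = -4/142683*(-12) = 16/47561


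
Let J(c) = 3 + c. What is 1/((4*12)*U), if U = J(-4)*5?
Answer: -1/240 ≈ -0.0041667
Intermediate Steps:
U = -5 (U = (3 - 4)*5 = -1*5 = -5)
1/((4*12)*U) = 1/((4*12)*(-5)) = 1/(48*(-5)) = 1/(-240) = -1/240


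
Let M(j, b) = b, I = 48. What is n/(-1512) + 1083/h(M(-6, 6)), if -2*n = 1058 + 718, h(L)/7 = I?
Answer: 3841/1008 ≈ 3.8105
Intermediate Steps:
h(L) = 336 (h(L) = 7*48 = 336)
n = -888 (n = -(1058 + 718)/2 = -½*1776 = -888)
n/(-1512) + 1083/h(M(-6, 6)) = -888/(-1512) + 1083/336 = -888*(-1/1512) + 1083*(1/336) = 37/63 + 361/112 = 3841/1008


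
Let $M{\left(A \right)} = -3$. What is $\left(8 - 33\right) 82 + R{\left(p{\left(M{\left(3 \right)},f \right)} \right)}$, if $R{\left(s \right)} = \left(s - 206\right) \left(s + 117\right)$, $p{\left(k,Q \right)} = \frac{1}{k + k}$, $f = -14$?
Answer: $- \frac{940937}{36} \approx -26137.0$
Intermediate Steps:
$p{\left(k,Q \right)} = \frac{1}{2 k}$
$R{\left(s \right)} = \left(-206 + s\right) \left(117 + s\right)$
$\left(8 - 33\right) 82 + R{\left(p{\left(M{\left(3 \right)},f \right)} \right)} = \left(8 - 33\right) 82 - \left(24102 - \frac{1}{36} + 89 \cdot \frac{1}{2} \frac{1}{-3}\right) = \left(-25\right) 82 - \left(24102 - \frac{1}{36} + 89 \cdot \frac{1}{2} \left(- \frac{1}{3}\right)\right) = -2050 - \left(\frac{144523}{6} - \frac{1}{36}\right) = -2050 + \left(-24102 + \frac{1}{36} + \frac{89}{6}\right) = -2050 - \frac{867137}{36} = - \frac{940937}{36}$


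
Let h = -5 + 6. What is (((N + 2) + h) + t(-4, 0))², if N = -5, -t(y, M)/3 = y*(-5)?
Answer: 3844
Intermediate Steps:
t(y, M) = 15*y (t(y, M) = -3*y*(-5) = -(-15)*y = 15*y)
h = 1
(((N + 2) + h) + t(-4, 0))² = (((-5 + 2) + 1) + 15*(-4))² = ((-3 + 1) - 60)² = (-2 - 60)² = (-62)² = 3844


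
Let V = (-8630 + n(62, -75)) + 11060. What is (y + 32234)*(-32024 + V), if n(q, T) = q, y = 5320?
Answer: -1109044728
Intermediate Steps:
V = 2492 (V = (-8630 + 62) + 11060 = -8568 + 11060 = 2492)
(y + 32234)*(-32024 + V) = (5320 + 32234)*(-32024 + 2492) = 37554*(-29532) = -1109044728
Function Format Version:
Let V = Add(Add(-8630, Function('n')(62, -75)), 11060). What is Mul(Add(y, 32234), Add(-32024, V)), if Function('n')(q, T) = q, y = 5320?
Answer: -1109044728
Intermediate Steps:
V = 2492 (V = Add(Add(-8630, 62), 11060) = Add(-8568, 11060) = 2492)
Mul(Add(y, 32234), Add(-32024, V)) = Mul(Add(5320, 32234), Add(-32024, 2492)) = Mul(37554, -29532) = -1109044728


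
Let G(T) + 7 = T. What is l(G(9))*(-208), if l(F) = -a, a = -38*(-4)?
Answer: 31616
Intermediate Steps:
a = 152
G(T) = -7 + T
l(F) = -152 (l(F) = -1*152 = -152)
l(G(9))*(-208) = -152*(-208) = 31616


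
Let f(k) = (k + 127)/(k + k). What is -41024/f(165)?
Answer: -3384480/73 ≈ -46363.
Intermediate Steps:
f(k) = (127 + k)/(2*k) (f(k) = (127 + k)/((2*k)) = (127 + k)*(1/(2*k)) = (127 + k)/(2*k))
-41024/f(165) = -41024*330/(127 + 165) = -41024/((½)*(1/165)*292) = -41024/146/165 = -41024*165/146 = -3384480/73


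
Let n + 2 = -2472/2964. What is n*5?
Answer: -3500/247 ≈ -14.170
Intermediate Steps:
n = -700/247 (n = -2 - 2472/2964 = -2 - 2472*1/2964 = -2 - 206/247 = -700/247 ≈ -2.8340)
n*5 = -700/247*5 = -3500/247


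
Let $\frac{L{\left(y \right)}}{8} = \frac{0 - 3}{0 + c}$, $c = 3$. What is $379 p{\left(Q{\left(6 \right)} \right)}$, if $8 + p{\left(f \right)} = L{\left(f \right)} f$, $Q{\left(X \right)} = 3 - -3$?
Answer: $-21224$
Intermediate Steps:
$L{\left(y \right)} = -8$ ($L{\left(y \right)} = 8 \frac{0 - 3}{0 + 3} = 8 \left(- \frac{3}{3}\right) = 8 \left(\left(-3\right) \frac{1}{3}\right) = 8 \left(-1\right) = -8$)
$Q{\left(X \right)} = 6$ ($Q{\left(X \right)} = 3 + 3 = 6$)
$p{\left(f \right)} = -8 - 8 f$
$379 p{\left(Q{\left(6 \right)} \right)} = 379 \left(-8 - 48\right) = 379 \left(-56\right) = -21224$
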